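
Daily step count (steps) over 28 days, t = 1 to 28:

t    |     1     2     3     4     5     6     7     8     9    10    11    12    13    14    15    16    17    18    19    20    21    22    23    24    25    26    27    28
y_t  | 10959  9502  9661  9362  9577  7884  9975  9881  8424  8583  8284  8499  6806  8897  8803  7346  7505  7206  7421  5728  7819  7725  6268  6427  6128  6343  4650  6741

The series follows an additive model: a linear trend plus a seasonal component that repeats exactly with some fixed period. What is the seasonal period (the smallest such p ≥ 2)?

First differences y_{t+1} − y_t: -1457, 159, -299, 215, -1693, 2091, -94, -1457, 159, -299, 215, -1693, 2091, -94, -1457, 159, …
The difference pattern repeats every 7 terms and not for any smaller step, so p = 7.

7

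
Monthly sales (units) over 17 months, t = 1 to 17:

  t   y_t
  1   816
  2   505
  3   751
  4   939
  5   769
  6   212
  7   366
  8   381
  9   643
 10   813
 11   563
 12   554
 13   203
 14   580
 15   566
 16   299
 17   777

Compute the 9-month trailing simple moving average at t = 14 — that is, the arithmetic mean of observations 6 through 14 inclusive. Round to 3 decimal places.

479.444

Sum of periods 6–14: 212 + 366 + 381 + 643 + 813 + 563 + 554 + 203 + 580 = 4315
Divide by 9: 4315 / 9 = 479.444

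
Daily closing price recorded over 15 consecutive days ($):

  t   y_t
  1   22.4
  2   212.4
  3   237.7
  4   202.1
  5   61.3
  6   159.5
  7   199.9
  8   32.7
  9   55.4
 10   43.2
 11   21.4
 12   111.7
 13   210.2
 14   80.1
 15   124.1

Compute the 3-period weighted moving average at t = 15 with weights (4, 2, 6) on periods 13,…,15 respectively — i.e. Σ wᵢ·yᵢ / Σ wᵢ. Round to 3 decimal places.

145.467

Weighted sum: 4·210.2 + 2·80.1 + 6·124.1 = 840.8 + 160.2 + 744.6 = 1745.6
Weight total: 4 + 2 + 6 = 12
WMA = 1745.6 / 12 = 145.467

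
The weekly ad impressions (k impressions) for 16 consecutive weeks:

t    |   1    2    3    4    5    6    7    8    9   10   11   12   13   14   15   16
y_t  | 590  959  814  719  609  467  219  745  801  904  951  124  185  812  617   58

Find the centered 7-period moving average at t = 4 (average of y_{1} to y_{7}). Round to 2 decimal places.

Sum of periods 1–7: 590 + 959 + 814 + 719 + 609 + 467 + 219 = 4377
Divide by 7: 4377 / 7 = 625.29

625.29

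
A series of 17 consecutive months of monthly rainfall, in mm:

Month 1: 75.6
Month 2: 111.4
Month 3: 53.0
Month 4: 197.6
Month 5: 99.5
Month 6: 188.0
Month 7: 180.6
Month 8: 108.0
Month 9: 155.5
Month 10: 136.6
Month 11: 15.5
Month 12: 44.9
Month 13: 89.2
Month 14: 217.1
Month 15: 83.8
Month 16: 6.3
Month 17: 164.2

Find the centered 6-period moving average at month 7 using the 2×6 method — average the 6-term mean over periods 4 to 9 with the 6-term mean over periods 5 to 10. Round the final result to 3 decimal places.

149.783

Sum over 4–9: 197.6 + 99.5 + 188.0 + 180.6 + 108.0 + 155.5 = 929.2
Sum over 5–10: 99.5 + 188.0 + 180.6 + 108.0 + 155.5 + 136.6 = 868.2
CMA at t=7 = (929.2 + 868.2) / (2·6) = 1797.4 / 12 = 149.783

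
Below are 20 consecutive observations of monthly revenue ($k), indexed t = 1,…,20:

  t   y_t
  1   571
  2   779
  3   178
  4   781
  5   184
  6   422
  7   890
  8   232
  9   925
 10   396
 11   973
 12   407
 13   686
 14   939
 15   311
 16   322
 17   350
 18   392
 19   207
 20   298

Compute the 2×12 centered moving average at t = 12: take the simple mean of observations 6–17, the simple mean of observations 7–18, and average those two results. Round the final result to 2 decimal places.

569.83

Sum over 6–17: 422 + 890 + 232 + 925 + 396 + 973 + 407 + 686 + 939 + 311 + 322 + 350 = 6853
Sum over 7–18: 890 + 232 + 925 + 396 + 973 + 407 + 686 + 939 + 311 + 322 + 350 + 392 = 6823
CMA at t=12 = (6853 + 6823) / (2·12) = 13676 / 24 = 569.83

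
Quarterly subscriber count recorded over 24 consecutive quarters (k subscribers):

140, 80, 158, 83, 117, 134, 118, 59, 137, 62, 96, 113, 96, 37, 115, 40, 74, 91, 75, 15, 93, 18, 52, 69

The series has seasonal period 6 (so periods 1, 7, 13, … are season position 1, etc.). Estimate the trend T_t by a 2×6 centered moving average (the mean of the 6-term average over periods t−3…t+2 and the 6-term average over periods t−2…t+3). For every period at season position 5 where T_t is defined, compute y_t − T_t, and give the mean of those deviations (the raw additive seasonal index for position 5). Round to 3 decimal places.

Season position 5 occurs at t = 5, 11, 17 (where T_t is defined).
t=5: T_5 = 113.25000; y_5 − T_5 = 117 − 113.25000 = 3.75000
t=11: T_11 = 92.00000; y_11 − T_11 = 96 − 92.00000 = 4.00000
t=17: T_17 = 70.16667; y_17 − T_17 = 74 − 70.16667 = 3.83333
Mean deviation: (3.75000 + 4.00000 + 3.83333) / 3 = 3.861

3.861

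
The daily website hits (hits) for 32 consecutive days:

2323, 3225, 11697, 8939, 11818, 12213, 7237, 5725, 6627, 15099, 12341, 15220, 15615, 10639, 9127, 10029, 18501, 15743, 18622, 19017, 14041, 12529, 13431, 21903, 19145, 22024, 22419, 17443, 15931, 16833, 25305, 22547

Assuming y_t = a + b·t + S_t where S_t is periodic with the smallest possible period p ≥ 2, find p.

7

First differences y_{t+1} − y_t: 902, 8472, -2758, 2879, 395, -4976, -1512, 902, 8472, -2758, 2879, 395, -4976, -1512, 902, 8472, …
The difference pattern repeats every 7 terms and not for any smaller step, so p = 7.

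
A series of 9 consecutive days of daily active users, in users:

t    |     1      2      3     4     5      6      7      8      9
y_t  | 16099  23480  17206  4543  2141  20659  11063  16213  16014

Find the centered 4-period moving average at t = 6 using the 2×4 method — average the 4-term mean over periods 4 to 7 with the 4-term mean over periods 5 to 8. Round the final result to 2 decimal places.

Sum over 4–7: 4543 + 2141 + 20659 + 11063 = 38406
Sum over 5–8: 2141 + 20659 + 11063 + 16213 = 50076
CMA at t=6 = (38406 + 50076) / (2·4) = 88482 / 8 = 11060.25

11060.25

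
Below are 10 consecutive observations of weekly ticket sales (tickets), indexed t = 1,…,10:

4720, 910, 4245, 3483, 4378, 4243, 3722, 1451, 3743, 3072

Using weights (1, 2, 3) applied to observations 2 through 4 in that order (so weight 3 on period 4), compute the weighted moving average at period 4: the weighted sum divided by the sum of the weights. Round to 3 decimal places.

Weighted sum: 1·910 + 2·4245 + 3·3483 = 910 + 8490 + 10449 = 19849
Weight total: 1 + 2 + 3 = 6
WMA = 19849 / 6 = 3308.167

3308.167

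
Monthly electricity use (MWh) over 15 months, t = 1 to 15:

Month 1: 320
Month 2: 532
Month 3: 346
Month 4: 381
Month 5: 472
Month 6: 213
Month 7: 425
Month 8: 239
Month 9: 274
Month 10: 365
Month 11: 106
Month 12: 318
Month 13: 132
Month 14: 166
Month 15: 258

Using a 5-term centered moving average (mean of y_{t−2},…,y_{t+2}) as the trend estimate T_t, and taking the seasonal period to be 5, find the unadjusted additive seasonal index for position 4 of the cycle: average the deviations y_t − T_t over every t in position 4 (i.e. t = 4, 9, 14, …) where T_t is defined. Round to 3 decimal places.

Season position 4 occurs at t = 4, 9 (where T_t is defined).
t=4: T_4 = 388.80000; y_4 − T_4 = 381 − 388.80000 = -7.80000
t=9: T_9 = 281.80000; y_9 − T_9 = 274 − 281.80000 = -7.80000
Mean deviation: (-7.80000 + -7.80000) / 2 = -7.800

-7.800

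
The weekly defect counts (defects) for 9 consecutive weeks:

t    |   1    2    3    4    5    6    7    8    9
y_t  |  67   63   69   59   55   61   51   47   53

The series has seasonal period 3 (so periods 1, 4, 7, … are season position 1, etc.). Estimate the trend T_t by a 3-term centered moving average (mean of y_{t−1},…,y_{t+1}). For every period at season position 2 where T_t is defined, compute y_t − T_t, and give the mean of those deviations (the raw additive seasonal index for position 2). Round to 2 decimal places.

Season position 2 occurs at t = 2, 5, 8 (where T_t is defined).
t=2: T_2 = 66.3333; y_2 − T_2 = 63 − 66.3333 = -3.3333
t=5: T_5 = 58.3333; y_5 − T_5 = 55 − 58.3333 = -3.3333
t=8: T_8 = 50.3333; y_8 − T_8 = 47 − 50.3333 = -3.3333
Mean deviation: (-3.3333 + -3.3333 + -3.3333) / 3 = -3.33

-3.33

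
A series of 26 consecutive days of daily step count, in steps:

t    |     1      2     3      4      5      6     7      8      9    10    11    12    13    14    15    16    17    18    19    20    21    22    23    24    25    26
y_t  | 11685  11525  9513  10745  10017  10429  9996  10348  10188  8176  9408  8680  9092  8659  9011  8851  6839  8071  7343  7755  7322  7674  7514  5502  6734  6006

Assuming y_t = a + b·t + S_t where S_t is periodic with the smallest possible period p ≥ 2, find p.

First differences y_{t+1} − y_t: -160, -2012, 1232, -728, 412, -433, 352, -160, -2012, 1232, -728, 412, -433, 352, -160, -2012, …
The difference pattern repeats every 7 terms and not for any smaller step, so p = 7.

7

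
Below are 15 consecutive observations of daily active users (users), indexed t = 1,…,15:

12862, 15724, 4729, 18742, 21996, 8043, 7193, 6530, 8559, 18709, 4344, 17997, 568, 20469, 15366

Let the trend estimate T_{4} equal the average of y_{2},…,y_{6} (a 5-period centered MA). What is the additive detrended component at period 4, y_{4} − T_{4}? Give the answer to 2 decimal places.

Trend T_4 = (15724 + 4729 + 18742 + 21996 + 8043) / 5 = 69234/5 = 13846.8000
Detrended value: 18742 − 13846.8000 = 4895.20

4895.20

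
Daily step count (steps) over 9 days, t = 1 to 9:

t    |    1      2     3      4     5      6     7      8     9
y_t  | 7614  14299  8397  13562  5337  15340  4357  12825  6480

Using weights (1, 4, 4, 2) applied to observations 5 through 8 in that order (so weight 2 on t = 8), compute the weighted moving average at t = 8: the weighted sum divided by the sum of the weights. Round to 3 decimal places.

Weighted sum: 1·5337 + 4·15340 + 4·4357 + 2·12825 = 5337 + 61360 + 17428 + 25650 = 109775
Weight total: 1 + 4 + 4 + 2 = 11
WMA = 109775 / 11 = 9979.545

9979.545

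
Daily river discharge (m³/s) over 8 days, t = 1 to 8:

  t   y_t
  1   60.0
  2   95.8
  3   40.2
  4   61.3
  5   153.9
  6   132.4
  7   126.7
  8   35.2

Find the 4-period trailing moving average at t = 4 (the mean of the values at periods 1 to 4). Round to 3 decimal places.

64.325

Sum of periods 1–4: 60.0 + 95.8 + 40.2 + 61.3 = 257.3
Divide by 4: 257.3 / 4 = 64.325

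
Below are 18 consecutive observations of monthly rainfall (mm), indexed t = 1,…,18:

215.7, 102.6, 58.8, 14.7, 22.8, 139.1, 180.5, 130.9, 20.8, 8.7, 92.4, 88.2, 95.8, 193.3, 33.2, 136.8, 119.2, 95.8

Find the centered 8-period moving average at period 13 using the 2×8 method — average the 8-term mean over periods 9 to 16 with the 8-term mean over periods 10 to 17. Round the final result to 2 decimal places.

Sum over 9–16: 20.8 + 8.7 + 92.4 + 88.2 + 95.8 + 193.3 + 33.2 + 136.8 = 669.2
Sum over 10–17: 8.7 + 92.4 + 88.2 + 95.8 + 193.3 + 33.2 + 136.8 + 119.2 = 767.6
CMA at t=13 = (669.2 + 767.6) / (2·8) = 1436.8 / 16 = 89.80

89.80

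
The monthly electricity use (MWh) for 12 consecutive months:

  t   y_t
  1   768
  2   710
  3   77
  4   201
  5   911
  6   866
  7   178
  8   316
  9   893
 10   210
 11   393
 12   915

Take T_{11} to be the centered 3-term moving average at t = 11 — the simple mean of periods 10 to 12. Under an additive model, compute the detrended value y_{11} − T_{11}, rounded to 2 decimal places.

Trend T_11 = (210 + 393 + 915) / 3 = 1518/3 = 506.0000
Detrended value: 393 − 506.0000 = -113.00

-113.00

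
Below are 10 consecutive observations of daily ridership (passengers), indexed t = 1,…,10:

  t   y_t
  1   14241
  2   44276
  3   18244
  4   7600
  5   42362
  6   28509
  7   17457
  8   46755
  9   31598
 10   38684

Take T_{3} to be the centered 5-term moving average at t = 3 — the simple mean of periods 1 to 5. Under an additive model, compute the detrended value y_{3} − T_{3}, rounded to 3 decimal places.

Trend T_3 = (14241 + 44276 + 18244 + 7600 + 42362) / 5 = 126723/5 = 25344.60000
Detrended value: 18244 − 25344.60000 = -7100.600

-7100.600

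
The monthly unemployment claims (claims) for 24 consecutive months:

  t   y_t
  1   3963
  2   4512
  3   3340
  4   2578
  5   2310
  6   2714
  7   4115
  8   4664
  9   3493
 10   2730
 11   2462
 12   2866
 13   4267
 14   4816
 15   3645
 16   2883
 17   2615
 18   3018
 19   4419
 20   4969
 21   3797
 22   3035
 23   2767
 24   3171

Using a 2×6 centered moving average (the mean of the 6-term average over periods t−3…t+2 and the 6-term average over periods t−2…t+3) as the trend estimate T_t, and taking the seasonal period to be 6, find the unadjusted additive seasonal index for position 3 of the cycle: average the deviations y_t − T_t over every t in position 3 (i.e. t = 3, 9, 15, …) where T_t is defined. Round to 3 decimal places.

Season position 3 occurs at t = 9, 15, 21 (where T_t is defined).
t=9: T_9 = 3375.66667; y_9 − T_9 = 3493 − 3375.66667 = 117.33333
t=15: T_15 = 3528.00000; y_15 − T_15 = 3645 − 3528.00000 = 117.00000
t=21: T_21 = 3680.25000; y_21 − T_21 = 3797 − 3680.25000 = 116.75000
Mean deviation: (117.33333 + 117.00000 + 116.75000) / 3 = 117.028

117.028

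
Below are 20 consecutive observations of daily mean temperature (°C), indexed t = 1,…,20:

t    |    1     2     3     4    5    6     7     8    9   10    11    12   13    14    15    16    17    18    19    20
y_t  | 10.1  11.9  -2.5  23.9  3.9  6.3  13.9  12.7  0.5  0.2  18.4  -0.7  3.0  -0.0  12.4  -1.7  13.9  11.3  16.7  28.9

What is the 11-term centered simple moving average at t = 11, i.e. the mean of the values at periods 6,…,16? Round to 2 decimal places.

Sum of periods 6–16: 6.3 + 13.9 + 12.7 + 0.5 + 0.2 + 18.4 + (-0.7) + 3.0 + (-0.0) + 12.4 + (-1.7) = 65.0
Divide by 11: 65.0 / 11 = 5.91

5.91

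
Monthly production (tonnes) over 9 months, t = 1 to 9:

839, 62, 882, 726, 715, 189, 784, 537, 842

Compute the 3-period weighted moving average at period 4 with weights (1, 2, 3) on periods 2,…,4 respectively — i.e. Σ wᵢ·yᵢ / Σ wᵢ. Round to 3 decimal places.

Weighted sum: 1·62 + 2·882 + 3·726 = 62 + 1764 + 2178 = 4004
Weight total: 1 + 2 + 3 = 6
WMA = 4004 / 6 = 667.333

667.333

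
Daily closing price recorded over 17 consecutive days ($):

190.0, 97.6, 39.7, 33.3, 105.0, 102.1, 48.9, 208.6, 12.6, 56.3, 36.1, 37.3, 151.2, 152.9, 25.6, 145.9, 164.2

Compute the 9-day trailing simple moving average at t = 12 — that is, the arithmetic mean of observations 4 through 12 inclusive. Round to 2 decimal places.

71.13

Sum of periods 4–12: 33.3 + 105.0 + 102.1 + 48.9 + 208.6 + 12.6 + 56.3 + 36.1 + 37.3 = 640.2
Divide by 9: 640.2 / 9 = 71.13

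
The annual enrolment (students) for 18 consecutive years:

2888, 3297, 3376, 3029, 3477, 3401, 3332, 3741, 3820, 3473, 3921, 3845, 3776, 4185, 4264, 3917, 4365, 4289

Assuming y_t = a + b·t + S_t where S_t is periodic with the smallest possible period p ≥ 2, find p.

First differences y_{t+1} − y_t: 409, 79, -347, 448, -76, -69, 409, 79, -347, 448, -76, -69, 409, 79, …
The difference pattern repeats every 6 terms and not for any smaller step, so p = 6.

6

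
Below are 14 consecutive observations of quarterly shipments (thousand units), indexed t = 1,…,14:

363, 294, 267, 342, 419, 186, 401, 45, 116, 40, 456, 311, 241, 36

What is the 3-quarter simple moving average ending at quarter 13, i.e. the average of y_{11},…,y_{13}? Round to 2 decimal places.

Sum of periods 11–13: 456 + 311 + 241 = 1008
Divide by 3: 1008 / 3 = 336.00

336.00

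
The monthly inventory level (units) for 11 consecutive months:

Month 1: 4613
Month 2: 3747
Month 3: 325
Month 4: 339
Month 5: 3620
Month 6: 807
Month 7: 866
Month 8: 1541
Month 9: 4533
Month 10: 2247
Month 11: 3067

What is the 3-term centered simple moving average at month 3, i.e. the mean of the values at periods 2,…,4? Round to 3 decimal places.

1470.333

Sum of periods 2–4: 3747 + 325 + 339 = 4411
Divide by 3: 4411 / 3 = 1470.333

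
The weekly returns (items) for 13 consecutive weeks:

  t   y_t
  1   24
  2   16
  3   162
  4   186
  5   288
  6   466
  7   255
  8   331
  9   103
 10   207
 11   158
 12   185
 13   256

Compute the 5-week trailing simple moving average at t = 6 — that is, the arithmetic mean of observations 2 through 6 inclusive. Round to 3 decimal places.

Sum of periods 2–6: 16 + 162 + 186 + 288 + 466 = 1118
Divide by 5: 1118 / 5 = 223.600

223.600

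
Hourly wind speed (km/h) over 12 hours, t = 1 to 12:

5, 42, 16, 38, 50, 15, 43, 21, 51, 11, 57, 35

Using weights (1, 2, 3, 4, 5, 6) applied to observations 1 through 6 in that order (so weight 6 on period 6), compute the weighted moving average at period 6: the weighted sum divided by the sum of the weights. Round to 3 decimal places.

Weighted sum: 1·5 + 2·42 + 3·16 + 4·38 + 5·50 + 6·15 = 5 + 84 + 48 + 152 + 250 + 90 = 629
Weight total: 1 + 2 + 3 + 4 + 5 + 6 = 21
WMA = 629 / 21 = 29.952

29.952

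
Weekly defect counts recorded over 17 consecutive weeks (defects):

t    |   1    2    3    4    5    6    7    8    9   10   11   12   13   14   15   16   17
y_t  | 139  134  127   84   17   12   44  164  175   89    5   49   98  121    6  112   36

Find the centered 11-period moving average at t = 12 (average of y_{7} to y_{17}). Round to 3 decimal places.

81.727

Sum of periods 7–17: 44 + 164 + 175 + 89 + 5 + 49 + 98 + 121 + 6 + 112 + 36 = 899
Divide by 11: 899 / 11 = 81.727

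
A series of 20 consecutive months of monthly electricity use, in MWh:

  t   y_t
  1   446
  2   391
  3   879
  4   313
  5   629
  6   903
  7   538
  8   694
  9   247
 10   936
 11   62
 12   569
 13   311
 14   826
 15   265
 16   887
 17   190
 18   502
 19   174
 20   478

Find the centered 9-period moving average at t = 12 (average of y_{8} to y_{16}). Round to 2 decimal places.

Sum of periods 8–16: 694 + 247 + 936 + 62 + 569 + 311 + 826 + 265 + 887 = 4797
Divide by 9: 4797 / 9 = 533.00

533.00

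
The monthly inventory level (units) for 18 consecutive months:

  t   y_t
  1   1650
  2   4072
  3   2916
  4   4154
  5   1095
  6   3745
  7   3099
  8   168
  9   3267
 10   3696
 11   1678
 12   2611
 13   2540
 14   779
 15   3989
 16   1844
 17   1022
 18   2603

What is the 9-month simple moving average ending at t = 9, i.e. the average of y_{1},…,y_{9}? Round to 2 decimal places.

Sum of periods 1–9: 1650 + 4072 + 2916 + 4154 + 1095 + 3745 + 3099 + 168 + 3267 = 24166
Divide by 9: 24166 / 9 = 2685.11

2685.11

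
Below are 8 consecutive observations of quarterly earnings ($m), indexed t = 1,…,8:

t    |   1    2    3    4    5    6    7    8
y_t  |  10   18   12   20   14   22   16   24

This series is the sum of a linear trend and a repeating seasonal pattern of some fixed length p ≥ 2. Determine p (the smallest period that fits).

2

First differences y_{t+1} − y_t: 8, -6, 8, -6, 8, -6, …
The difference pattern repeats every 2 terms and not for any smaller step, so p = 2.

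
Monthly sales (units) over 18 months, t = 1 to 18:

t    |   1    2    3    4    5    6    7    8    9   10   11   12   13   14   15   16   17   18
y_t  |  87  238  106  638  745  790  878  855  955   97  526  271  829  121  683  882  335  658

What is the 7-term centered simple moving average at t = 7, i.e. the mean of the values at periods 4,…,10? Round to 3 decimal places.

708.286

Sum of periods 4–10: 638 + 745 + 790 + 878 + 855 + 955 + 97 = 4958
Divide by 7: 4958 / 7 = 708.286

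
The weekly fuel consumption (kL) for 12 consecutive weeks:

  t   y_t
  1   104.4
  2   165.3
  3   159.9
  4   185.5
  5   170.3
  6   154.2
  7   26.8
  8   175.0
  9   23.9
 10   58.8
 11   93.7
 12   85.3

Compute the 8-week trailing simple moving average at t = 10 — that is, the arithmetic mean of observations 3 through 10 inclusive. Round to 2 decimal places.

Sum of periods 3–10: 159.9 + 185.5 + 170.3 + 154.2 + 26.8 + 175.0 + 23.9 + 58.8 = 954.4
Divide by 8: 954.4 / 8 = 119.30

119.30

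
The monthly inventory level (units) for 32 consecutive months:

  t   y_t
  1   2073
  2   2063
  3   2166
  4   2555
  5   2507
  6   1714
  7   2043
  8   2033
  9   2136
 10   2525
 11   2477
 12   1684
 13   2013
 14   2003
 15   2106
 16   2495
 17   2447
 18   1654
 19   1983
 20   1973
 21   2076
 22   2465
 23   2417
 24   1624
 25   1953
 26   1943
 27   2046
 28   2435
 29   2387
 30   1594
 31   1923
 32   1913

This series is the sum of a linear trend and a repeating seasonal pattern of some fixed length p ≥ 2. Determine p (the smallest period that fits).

6

First differences y_{t+1} − y_t: -10, 103, 389, -48, -793, 329, -10, 103, 389, -48, -793, 329, -10, 103, …
The difference pattern repeats every 6 terms and not for any smaller step, so p = 6.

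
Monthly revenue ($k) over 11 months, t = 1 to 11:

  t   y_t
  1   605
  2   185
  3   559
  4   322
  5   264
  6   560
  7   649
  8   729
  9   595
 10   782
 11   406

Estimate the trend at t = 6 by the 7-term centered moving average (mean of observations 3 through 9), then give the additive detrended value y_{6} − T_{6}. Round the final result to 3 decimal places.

34.571

Trend T_6 = (559 + 322 + 264 + 560 + 649 + 729 + 595) / 7 = 3678/7 = 525.42857
Detrended value: 560 − 525.42857 = 34.571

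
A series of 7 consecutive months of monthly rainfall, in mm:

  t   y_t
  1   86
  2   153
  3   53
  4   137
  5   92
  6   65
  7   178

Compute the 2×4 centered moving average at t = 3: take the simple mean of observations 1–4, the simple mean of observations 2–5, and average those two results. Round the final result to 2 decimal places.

Sum over 1–4: 86 + 153 + 53 + 137 = 429
Sum over 2–5: 153 + 53 + 137 + 92 = 435
CMA at t=3 = (429 + 435) / (2·4) = 864 / 8 = 108.00

108.00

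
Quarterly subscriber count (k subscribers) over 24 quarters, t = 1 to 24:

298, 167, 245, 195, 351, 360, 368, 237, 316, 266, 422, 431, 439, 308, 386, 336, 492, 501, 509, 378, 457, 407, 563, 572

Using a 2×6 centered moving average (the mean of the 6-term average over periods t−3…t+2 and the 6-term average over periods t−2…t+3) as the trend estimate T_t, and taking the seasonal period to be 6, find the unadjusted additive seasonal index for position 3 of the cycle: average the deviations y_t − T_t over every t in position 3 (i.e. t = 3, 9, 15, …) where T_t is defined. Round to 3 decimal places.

Season position 3 occurs at t = 9, 15, 21 (where T_t is defined).
t=9: T_9 = 334.08333; y_9 − T_9 = 316 − 334.08333 = -18.08333
t=15: T_15 = 404.50000; y_15 − T_15 = 386 − 404.50000 = -18.50000
t=21: T_21 = 475.08333; y_21 − T_21 = 457 − 475.08333 = -18.08333
Mean deviation: (-18.08333 + -18.50000 + -18.08333) / 3 = -18.222

-18.222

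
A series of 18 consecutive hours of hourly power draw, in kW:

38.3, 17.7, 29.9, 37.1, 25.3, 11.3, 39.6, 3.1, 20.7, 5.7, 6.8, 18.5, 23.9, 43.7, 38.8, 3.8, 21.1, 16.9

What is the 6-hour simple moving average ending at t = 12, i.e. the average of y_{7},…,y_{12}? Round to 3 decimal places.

Sum of periods 7–12: 39.6 + 3.1 + 20.7 + 5.7 + 6.8 + 18.5 = 94.4
Divide by 6: 94.4 / 6 = 15.733

15.733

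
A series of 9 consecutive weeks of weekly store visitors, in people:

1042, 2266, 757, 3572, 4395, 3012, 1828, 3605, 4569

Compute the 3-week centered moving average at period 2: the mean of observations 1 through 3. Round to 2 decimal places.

Sum of periods 1–3: 1042 + 2266 + 757 = 4065
Divide by 3: 4065 / 3 = 1355.00

1355.00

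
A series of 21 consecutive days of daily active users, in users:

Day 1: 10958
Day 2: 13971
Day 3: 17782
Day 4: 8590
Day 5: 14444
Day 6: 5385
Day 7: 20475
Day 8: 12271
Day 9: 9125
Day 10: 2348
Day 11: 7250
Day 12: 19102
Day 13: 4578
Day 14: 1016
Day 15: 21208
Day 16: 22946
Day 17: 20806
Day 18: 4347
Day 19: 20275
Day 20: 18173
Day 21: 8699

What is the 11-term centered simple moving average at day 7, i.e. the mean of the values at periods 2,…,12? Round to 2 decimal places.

Sum of periods 2–12: 13971 + 17782 + 8590 + 14444 + 5385 + 20475 + 12271 + 9125 + 2348 + 7250 + 19102 = 130743
Divide by 11: 130743 / 11 = 11885.73

11885.73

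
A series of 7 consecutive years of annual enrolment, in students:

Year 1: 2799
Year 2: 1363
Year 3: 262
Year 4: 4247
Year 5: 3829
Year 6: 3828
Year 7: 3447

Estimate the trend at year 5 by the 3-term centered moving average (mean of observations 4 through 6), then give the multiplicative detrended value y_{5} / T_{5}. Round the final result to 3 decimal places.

Trend T_5 = (4247 + 3829 + 3828) / 3 = 11904/3 = 3968.00000
Ratio to trend: 3829 / 3968.00000 = 0.965

0.965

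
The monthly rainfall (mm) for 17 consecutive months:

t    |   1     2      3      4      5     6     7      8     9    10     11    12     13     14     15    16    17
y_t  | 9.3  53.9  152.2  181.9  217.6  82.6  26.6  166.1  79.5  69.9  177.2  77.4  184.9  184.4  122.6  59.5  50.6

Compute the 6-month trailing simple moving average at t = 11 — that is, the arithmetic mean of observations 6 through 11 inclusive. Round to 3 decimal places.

Sum of periods 6–11: 82.6 + 26.6 + 166.1 + 79.5 + 69.9 + 177.2 = 601.9
Divide by 6: 601.9 / 6 = 100.317

100.317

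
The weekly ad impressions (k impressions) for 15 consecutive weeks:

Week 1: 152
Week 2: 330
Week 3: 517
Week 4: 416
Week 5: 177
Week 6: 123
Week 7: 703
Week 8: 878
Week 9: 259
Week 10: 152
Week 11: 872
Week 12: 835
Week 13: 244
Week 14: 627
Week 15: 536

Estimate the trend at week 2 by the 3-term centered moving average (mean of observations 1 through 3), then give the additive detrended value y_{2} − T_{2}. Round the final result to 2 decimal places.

Trend T_2 = (152 + 330 + 517) / 3 = 999/3 = 333.0000
Detrended value: 330 − 333.0000 = -3.00

-3.00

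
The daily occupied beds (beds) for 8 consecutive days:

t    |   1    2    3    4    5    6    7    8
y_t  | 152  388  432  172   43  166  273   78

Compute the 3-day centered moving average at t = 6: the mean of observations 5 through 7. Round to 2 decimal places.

Sum of periods 5–7: 43 + 166 + 273 = 482
Divide by 3: 482 / 3 = 160.67

160.67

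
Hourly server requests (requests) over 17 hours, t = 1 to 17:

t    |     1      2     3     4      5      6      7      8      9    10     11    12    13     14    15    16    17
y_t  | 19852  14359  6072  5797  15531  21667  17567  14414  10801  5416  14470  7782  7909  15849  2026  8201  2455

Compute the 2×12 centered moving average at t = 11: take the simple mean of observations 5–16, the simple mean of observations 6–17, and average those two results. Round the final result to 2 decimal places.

Sum over 5–16: 15531 + 21667 + 17567 + 14414 + 10801 + 5416 + 14470 + 7782 + 7909 + 15849 + 2026 + 8201 = 141633
Sum over 6–17: 21667 + 17567 + 14414 + 10801 + 5416 + 14470 + 7782 + 7909 + 15849 + 2026 + 8201 + 2455 = 128557
CMA at t=11 = (141633 + 128557) / (2·12) = 270190 / 24 = 11257.92

11257.92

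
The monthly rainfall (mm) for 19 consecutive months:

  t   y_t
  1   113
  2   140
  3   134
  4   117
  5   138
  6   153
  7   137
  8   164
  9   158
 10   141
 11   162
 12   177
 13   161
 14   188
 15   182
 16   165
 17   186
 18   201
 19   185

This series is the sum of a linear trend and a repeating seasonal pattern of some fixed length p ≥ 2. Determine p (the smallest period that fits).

First differences y_{t+1} − y_t: 27, -6, -17, 21, 15, -16, 27, -6, -17, 21, 15, -16, 27, -6, …
The difference pattern repeats every 6 terms and not for any smaller step, so p = 6.

6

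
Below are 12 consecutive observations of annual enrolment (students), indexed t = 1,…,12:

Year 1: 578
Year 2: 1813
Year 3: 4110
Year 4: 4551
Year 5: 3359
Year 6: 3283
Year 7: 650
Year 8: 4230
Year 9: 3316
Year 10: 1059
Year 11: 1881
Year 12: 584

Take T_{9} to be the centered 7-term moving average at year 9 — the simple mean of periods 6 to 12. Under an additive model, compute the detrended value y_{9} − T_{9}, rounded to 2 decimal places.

1172.71

Trend T_9 = (3283 + 650 + 4230 + 3316 + 1059 + 1881 + 584) / 7 = 15003/7 = 2143.2857
Detrended value: 3316 − 2143.2857 = 1172.71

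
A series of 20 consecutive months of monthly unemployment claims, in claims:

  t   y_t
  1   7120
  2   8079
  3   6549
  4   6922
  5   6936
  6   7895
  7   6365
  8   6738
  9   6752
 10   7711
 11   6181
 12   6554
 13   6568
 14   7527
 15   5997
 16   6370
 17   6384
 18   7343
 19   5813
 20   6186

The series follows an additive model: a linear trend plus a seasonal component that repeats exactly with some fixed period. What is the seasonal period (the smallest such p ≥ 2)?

4

First differences y_{t+1} − y_t: 959, -1530, 373, 14, 959, -1530, 373, 14, 959, -1530, …
The difference pattern repeats every 4 terms and not for any smaller step, so p = 4.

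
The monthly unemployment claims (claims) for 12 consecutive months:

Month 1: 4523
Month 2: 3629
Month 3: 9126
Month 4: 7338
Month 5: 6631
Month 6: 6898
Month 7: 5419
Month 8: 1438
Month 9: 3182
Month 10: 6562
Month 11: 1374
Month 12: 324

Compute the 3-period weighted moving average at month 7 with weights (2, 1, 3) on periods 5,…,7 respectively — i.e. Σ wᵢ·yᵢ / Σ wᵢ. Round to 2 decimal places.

6069.50

Weighted sum: 2·6631 + 1·6898 + 3·5419 = 13262 + 6898 + 16257 = 36417
Weight total: 2 + 1 + 3 = 6
WMA = 36417 / 6 = 6069.50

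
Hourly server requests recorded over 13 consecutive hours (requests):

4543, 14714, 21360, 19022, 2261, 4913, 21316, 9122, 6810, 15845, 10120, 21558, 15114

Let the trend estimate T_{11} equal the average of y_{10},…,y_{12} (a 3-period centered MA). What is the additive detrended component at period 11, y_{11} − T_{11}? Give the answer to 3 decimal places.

-5721.000

Trend T_11 = (15845 + 10120 + 21558) / 3 = 47523/3 = 15841.00000
Detrended value: 10120 − 15841.00000 = -5721.000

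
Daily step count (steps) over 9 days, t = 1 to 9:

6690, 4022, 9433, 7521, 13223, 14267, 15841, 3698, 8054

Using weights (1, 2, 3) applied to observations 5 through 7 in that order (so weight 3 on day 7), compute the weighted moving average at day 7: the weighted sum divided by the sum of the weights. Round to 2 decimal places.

Weighted sum: 1·13223 + 2·14267 + 3·15841 = 13223 + 28534 + 47523 = 89280
Weight total: 1 + 2 + 3 = 6
WMA = 89280 / 6 = 14880.00

14880.00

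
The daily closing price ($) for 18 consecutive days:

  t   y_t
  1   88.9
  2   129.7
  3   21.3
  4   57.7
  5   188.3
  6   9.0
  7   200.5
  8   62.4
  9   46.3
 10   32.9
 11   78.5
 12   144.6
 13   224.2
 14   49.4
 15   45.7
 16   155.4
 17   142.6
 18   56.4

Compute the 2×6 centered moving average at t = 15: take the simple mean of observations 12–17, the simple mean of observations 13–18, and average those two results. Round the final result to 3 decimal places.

119.633

Sum over 12–17: 144.6 + 224.2 + 49.4 + 45.7 + 155.4 + 142.6 = 761.9
Sum over 13–18: 224.2 + 49.4 + 45.7 + 155.4 + 142.6 + 56.4 = 673.7
CMA at t=15 = (761.9 + 673.7) / (2·6) = 1435.6 / 12 = 119.633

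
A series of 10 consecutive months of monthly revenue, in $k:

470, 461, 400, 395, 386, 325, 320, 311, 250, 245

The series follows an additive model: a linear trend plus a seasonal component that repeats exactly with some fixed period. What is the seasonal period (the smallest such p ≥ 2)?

3

First differences y_{t+1} − y_t: -9, -61, -5, -9, -61, -5, -9, -61, …
The difference pattern repeats every 3 terms and not for any smaller step, so p = 3.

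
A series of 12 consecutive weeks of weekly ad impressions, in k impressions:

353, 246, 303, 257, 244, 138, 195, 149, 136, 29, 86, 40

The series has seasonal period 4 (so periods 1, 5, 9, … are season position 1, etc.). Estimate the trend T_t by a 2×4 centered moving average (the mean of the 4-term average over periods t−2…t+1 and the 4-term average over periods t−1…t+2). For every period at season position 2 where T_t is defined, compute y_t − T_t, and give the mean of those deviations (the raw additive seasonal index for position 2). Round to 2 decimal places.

-57.19

Season position 2 occurs at t = 6, 10 (where T_t is defined).
t=6: T_6 = 195.0000; y_6 − T_6 = 138 − 195.0000 = -57.0000
t=10: T_10 = 86.3750; y_10 − T_10 = 29 − 86.3750 = -57.3750
Mean deviation: (-57.0000 + -57.3750) / 2 = -57.19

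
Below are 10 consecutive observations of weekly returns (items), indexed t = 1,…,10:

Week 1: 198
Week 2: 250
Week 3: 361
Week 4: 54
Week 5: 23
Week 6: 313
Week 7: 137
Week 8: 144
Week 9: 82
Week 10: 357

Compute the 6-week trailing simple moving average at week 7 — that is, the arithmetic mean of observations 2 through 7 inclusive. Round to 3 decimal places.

189.667

Sum of periods 2–7: 250 + 361 + 54 + 23 + 313 + 137 = 1138
Divide by 6: 1138 / 6 = 189.667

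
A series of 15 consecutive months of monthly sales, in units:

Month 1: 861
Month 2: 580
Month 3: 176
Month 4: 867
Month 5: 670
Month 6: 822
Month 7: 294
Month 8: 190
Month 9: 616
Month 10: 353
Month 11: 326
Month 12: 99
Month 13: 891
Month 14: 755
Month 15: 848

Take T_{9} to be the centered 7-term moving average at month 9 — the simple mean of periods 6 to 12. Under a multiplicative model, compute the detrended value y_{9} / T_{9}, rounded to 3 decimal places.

Trend T_9 = (822 + 294 + 190 + 616 + 353 + 326 + 99) / 7 = 2700/7 = 385.71429
Ratio to trend: 616 / 385.71429 = 1.597

1.597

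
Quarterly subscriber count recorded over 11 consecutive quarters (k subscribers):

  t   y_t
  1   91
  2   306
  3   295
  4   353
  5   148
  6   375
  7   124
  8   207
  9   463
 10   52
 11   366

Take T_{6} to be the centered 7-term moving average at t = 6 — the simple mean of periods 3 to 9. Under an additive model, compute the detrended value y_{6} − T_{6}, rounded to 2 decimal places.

Trend T_6 = (295 + 353 + 148 + 375 + 124 + 207 + 463) / 7 = 1965/7 = 280.7143
Detrended value: 375 − 280.7143 = 94.29

94.29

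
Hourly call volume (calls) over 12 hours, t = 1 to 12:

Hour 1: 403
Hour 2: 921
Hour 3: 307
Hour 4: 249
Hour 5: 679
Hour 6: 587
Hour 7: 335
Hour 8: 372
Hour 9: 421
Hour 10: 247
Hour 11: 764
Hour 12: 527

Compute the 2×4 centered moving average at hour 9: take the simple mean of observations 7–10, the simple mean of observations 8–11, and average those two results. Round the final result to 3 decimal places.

397.375

Sum over 7–10: 335 + 372 + 421 + 247 = 1375
Sum over 8–11: 372 + 421 + 247 + 764 = 1804
CMA at t=9 = (1375 + 1804) / (2·4) = 3179 / 8 = 397.375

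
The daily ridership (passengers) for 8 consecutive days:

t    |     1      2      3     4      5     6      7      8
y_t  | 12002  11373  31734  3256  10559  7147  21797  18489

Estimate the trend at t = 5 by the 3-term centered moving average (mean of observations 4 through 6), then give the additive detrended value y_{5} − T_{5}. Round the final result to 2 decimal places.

Trend T_5 = (3256 + 10559 + 7147) / 3 = 20962/3 = 6987.3333
Detrended value: 10559 − 6987.3333 = 3571.67

3571.67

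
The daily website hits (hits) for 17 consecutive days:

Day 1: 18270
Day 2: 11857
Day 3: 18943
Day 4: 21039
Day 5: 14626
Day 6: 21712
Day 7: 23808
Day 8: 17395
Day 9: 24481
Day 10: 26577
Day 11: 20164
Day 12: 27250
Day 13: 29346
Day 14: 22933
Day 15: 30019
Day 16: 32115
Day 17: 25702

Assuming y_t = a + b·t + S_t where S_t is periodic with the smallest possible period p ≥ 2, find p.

3

First differences y_{t+1} − y_t: -6413, 7086, 2096, -6413, 7086, 2096, -6413, 7086, …
The difference pattern repeats every 3 terms and not for any smaller step, so p = 3.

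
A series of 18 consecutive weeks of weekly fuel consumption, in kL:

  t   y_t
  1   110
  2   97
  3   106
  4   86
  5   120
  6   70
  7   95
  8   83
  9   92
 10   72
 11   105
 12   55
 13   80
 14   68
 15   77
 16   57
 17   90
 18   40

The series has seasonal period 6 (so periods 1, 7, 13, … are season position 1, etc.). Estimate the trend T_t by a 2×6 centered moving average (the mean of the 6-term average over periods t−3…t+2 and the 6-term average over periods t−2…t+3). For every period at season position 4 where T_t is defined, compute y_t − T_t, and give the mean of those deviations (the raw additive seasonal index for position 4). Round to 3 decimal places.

Season position 4 occurs at t = 4, 10 (where T_t is defined).
t=4: T_4 = 96.91667; y_4 − T_4 = 86 − 96.91667 = -10.91667
t=10: T_10 = 82.41667; y_10 − T_10 = 72 − 82.41667 = -10.41667
Mean deviation: (-10.91667 + -10.41667) / 2 = -10.667

-10.667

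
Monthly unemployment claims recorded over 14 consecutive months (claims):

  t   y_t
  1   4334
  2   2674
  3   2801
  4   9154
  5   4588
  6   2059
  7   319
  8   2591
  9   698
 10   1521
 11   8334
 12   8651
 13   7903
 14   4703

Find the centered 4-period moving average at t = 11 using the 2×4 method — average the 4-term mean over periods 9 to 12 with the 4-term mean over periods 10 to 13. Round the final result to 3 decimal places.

Sum over 9–12: 698 + 1521 + 8334 + 8651 = 19204
Sum over 10–13: 1521 + 8334 + 8651 + 7903 = 26409
CMA at t=11 = (19204 + 26409) / (2·4) = 45613 / 8 = 5701.625

5701.625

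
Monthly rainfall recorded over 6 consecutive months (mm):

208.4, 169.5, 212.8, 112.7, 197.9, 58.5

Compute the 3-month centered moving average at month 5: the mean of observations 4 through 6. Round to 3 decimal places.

123.033

Sum of periods 4–6: 112.7 + 197.9 + 58.5 = 369.1
Divide by 3: 369.1 / 3 = 123.033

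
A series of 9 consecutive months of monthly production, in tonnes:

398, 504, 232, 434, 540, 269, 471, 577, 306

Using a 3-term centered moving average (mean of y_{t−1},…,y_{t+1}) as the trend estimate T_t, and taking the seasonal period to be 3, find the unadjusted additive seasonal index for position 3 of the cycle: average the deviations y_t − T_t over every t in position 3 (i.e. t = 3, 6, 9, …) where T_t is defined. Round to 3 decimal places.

-157.833

Season position 3 occurs at t = 3, 6 (where T_t is defined).
t=3: T_3 = 390.00000; y_3 − T_3 = 232 − 390.00000 = -158.00000
t=6: T_6 = 426.66667; y_6 − T_6 = 269 − 426.66667 = -157.66667
Mean deviation: (-158.00000 + -157.66667) / 2 = -157.833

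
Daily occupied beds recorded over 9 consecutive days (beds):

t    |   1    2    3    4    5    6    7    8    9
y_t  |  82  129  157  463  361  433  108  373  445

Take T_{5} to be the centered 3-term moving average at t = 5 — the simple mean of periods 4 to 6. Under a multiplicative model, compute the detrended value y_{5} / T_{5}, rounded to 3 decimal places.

Trend T_5 = (463 + 361 + 433) / 3 = 1257/3 = 419.00000
Ratio to trend: 361 / 419.00000 = 0.862

0.862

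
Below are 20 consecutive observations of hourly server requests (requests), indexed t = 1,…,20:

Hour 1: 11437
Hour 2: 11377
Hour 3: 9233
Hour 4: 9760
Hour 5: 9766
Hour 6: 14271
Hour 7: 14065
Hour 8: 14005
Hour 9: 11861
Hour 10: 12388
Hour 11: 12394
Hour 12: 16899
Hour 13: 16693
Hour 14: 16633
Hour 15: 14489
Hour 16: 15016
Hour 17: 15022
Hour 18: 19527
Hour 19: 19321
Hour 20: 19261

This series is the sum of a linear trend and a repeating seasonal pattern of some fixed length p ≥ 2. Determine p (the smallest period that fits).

First differences y_{t+1} − y_t: -60, -2144, 527, 6, 4505, -206, -60, -2144, 527, 6, 4505, -206, -60, -2144, …
The difference pattern repeats every 6 terms and not for any smaller step, so p = 6.

6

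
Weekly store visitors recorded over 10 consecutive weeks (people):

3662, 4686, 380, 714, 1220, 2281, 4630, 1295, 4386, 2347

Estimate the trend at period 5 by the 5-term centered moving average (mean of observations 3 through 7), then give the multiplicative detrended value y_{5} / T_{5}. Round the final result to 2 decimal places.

Trend T_5 = (380 + 714 + 1220 + 2281 + 4630) / 5 = 9225/5 = 1845.0000
Ratio to trend: 1220 / 1845.0000 = 0.66

0.66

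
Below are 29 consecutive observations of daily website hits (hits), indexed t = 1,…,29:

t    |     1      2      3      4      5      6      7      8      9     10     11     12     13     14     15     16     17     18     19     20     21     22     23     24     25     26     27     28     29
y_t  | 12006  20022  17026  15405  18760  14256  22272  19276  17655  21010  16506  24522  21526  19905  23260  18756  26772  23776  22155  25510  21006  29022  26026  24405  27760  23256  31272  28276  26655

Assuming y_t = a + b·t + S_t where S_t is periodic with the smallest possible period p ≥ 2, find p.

5

First differences y_{t+1} − y_t: 8016, -2996, -1621, 3355, -4504, 8016, -2996, -1621, 3355, -4504, 8016, -2996, …
The difference pattern repeats every 5 terms and not for any smaller step, so p = 5.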